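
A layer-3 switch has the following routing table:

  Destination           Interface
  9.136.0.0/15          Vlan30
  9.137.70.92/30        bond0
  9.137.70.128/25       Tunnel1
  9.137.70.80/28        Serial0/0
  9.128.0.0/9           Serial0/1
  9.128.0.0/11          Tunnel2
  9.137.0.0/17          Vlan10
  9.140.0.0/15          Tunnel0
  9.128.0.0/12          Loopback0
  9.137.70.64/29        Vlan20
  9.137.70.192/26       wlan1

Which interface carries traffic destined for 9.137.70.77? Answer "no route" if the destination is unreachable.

Routes whose prefix contains 9.137.70.77:
  9.128.0.0/9 (9.128.0.0 - 9.255.255.255) -> Serial0/1
  9.128.0.0/11 (9.128.0.0 - 9.159.255.255) -> Tunnel2
  9.128.0.0/12 (9.128.0.0 - 9.143.255.255) -> Loopback0
  9.136.0.0/15 (9.136.0.0 - 9.137.255.255) -> Vlan30
  9.137.0.0/17 (9.137.0.0 - 9.137.127.255) -> Vlan10
More-specific entries that do NOT match:
  9.137.70.92/30 (9.137.70.92 - 9.137.70.95) does not contain 9.137.70.77
  9.137.70.64/29 (9.137.70.64 - 9.137.70.71) does not contain 9.137.70.77
  9.137.70.80/28 (9.137.70.80 - 9.137.70.95) does not contain 9.137.70.77
  9.137.70.192/26 (9.137.70.192 - 9.137.70.255) does not contain 9.137.70.77
  9.137.70.128/25 (9.137.70.128 - 9.137.70.255) does not contain 9.137.70.77
Longest matching prefix is /17 -> interface Vlan10.

Vlan10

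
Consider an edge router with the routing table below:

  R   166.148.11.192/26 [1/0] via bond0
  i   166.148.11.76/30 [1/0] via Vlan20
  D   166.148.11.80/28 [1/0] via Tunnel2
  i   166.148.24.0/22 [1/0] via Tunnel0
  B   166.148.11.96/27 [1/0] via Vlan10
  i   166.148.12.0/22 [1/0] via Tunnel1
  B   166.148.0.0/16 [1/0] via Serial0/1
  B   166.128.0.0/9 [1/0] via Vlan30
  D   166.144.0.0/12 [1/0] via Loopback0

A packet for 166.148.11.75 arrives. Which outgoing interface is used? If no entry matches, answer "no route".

Serial0/1

Routes whose prefix contains 166.148.11.75:
  166.128.0.0/9 (166.128.0.0 - 166.255.255.255) -> Vlan30
  166.144.0.0/12 (166.144.0.0 - 166.159.255.255) -> Loopback0
  166.148.0.0/16 (166.148.0.0 - 166.148.255.255) -> Serial0/1
More-specific entries that do NOT match:
  166.148.11.76/30 (166.148.11.76 - 166.148.11.79) does not contain 166.148.11.75
  166.148.11.80/28 (166.148.11.80 - 166.148.11.95) does not contain 166.148.11.75
  166.148.11.96/27 (166.148.11.96 - 166.148.11.127) does not contain 166.148.11.75
  166.148.11.192/26 (166.148.11.192 - 166.148.11.255) does not contain 166.148.11.75
  166.148.24.0/22 (166.148.24.0 - 166.148.27.255) does not contain 166.148.11.75
  166.148.12.0/22 (166.148.12.0 - 166.148.15.255) does not contain 166.148.11.75
Longest matching prefix is /16 -> interface Serial0/1.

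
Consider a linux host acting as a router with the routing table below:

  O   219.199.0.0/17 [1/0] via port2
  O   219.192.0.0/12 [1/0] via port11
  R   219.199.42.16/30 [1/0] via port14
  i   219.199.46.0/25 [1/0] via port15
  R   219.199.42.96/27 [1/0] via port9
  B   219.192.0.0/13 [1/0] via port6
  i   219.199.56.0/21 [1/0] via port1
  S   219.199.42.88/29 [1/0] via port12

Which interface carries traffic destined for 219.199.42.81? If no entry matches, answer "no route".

Routes whose prefix contains 219.199.42.81:
  219.192.0.0/12 (219.192.0.0 - 219.207.255.255) -> port11
  219.192.0.0/13 (219.192.0.0 - 219.199.255.255) -> port6
  219.199.0.0/17 (219.199.0.0 - 219.199.127.255) -> port2
More-specific entries that do NOT match:
  219.199.42.16/30 (219.199.42.16 - 219.199.42.19) does not contain 219.199.42.81
  219.199.42.88/29 (219.199.42.88 - 219.199.42.95) does not contain 219.199.42.81
  219.199.42.96/27 (219.199.42.96 - 219.199.42.127) does not contain 219.199.42.81
  219.199.46.0/25 (219.199.46.0 - 219.199.46.127) does not contain 219.199.42.81
  219.199.56.0/21 (219.199.56.0 - 219.199.63.255) does not contain 219.199.42.81
Longest matching prefix is /17 -> interface port2.

port2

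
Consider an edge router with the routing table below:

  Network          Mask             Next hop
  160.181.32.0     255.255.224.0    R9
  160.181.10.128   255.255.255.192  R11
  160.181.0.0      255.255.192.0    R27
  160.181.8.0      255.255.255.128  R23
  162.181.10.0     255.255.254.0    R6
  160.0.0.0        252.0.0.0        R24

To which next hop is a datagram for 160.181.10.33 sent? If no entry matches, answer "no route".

Routes whose prefix contains 160.181.10.33:
  160.0.0.0/6 (160.0.0.0 - 163.255.255.255) -> R24
  160.181.0.0/18 (160.181.0.0 - 160.181.63.255) -> R27
More-specific entries that do NOT match:
  160.181.10.128/26 (160.181.10.128 - 160.181.10.191) does not contain 160.181.10.33
  160.181.8.0/25 (160.181.8.0 - 160.181.8.127) does not contain 160.181.10.33
  162.181.10.0/23 (162.181.10.0 - 162.181.11.255) does not contain 160.181.10.33
  160.181.32.0/19 (160.181.32.0 - 160.181.63.255) does not contain 160.181.10.33
Longest matching prefix is /18 -> next hop R27.

R27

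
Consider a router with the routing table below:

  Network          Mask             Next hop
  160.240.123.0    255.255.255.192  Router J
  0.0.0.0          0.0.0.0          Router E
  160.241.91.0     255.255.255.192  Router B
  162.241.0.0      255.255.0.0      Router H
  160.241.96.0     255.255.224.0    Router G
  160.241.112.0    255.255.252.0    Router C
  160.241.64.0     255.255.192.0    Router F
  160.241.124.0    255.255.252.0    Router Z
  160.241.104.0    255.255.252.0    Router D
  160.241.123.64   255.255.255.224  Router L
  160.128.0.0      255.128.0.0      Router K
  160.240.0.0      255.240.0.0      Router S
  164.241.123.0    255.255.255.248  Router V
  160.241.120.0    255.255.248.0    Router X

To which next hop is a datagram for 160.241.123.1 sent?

Router X

Routes whose prefix contains 160.241.123.1:
  0.0.0.0/0 (default, matches everything) -> Router E
  160.128.0.0/9 (160.128.0.0 - 160.255.255.255) -> Router K
  160.240.0.0/12 (160.240.0.0 - 160.255.255.255) -> Router S
  160.241.64.0/18 (160.241.64.0 - 160.241.127.255) -> Router F
  160.241.96.0/19 (160.241.96.0 - 160.241.127.255) -> Router G
  160.241.120.0/21 (160.241.120.0 - 160.241.127.255) -> Router X
More-specific entries that do NOT match:
  164.241.123.0/29 (164.241.123.0 - 164.241.123.7) does not contain 160.241.123.1
  160.241.123.64/27 (160.241.123.64 - 160.241.123.95) does not contain 160.241.123.1
  160.240.123.0/26 (160.240.123.0 - 160.240.123.63) does not contain 160.241.123.1
  160.241.91.0/26 (160.241.91.0 - 160.241.91.63) does not contain 160.241.123.1
  160.241.112.0/22 (160.241.112.0 - 160.241.115.255) does not contain 160.241.123.1
  160.241.124.0/22 (160.241.124.0 - 160.241.127.255) does not contain 160.241.123.1
  160.241.104.0/22 (160.241.104.0 - 160.241.107.255) does not contain 160.241.123.1
Longest matching prefix is /21 -> next hop Router X.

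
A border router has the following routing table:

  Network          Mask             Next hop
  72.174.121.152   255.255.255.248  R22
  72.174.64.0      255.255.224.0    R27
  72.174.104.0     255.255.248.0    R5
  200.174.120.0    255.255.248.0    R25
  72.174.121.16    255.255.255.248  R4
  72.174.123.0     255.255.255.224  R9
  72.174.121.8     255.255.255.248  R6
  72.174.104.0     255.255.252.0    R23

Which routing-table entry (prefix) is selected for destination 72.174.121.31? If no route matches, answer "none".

72.174.121.31 is outside every listed prefix and there is no default route.

none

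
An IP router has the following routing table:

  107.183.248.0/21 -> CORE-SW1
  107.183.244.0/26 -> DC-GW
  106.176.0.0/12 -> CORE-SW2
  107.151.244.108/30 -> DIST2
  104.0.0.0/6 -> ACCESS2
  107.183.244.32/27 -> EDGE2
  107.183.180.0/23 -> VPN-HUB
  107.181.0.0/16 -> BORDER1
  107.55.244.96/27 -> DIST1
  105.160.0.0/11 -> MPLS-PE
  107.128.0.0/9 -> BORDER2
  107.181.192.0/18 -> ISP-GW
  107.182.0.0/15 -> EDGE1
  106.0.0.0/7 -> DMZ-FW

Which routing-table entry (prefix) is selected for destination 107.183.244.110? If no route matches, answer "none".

Entries matching 107.183.244.110:
  104.0.0.0/6 (104.0.0.0 - 107.255.255.255)
  106.0.0.0/7 (106.0.0.0 - 107.255.255.255)
  107.128.0.0/9 (107.128.0.0 - 107.255.255.255)
  107.182.0.0/15 (107.182.0.0 - 107.183.255.255)
Most specific is 107.182.0.0/15.

107.182.0.0/15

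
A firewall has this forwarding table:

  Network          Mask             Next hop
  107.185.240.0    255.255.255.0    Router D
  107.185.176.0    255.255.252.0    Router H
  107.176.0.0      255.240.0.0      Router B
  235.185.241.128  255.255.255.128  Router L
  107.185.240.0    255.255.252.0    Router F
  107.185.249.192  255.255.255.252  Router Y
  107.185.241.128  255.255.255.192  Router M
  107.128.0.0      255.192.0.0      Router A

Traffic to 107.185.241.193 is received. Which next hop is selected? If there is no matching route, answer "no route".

Router F

Routes whose prefix contains 107.185.241.193:
  107.128.0.0/10 (107.128.0.0 - 107.191.255.255) -> Router A
  107.176.0.0/12 (107.176.0.0 - 107.191.255.255) -> Router B
  107.185.240.0/22 (107.185.240.0 - 107.185.243.255) -> Router F
More-specific entries that do NOT match:
  107.185.249.192/30 (107.185.249.192 - 107.185.249.195) does not contain 107.185.241.193
  107.185.241.128/26 (107.185.241.128 - 107.185.241.191) does not contain 107.185.241.193
  235.185.241.128/25 (235.185.241.128 - 235.185.241.255) does not contain 107.185.241.193
  107.185.240.0/24 (107.185.240.0 - 107.185.240.255) does not contain 107.185.241.193
Longest matching prefix is /22 -> next hop Router F.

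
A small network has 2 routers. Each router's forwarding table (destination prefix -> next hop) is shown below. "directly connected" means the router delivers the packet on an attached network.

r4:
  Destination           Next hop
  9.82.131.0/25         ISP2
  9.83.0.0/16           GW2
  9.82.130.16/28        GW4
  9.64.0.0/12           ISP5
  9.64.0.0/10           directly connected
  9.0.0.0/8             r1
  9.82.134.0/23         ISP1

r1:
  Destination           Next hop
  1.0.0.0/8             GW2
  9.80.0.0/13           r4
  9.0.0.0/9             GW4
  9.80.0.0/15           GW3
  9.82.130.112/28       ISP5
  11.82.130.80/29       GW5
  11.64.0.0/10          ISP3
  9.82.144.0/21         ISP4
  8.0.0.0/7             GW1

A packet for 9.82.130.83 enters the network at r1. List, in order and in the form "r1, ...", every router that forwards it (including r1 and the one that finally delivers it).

r1, r4

At r1: longest match for 9.82.130.83 is 9.80.0.0/13 -> r4
At r4: longest match for 9.82.130.83 is 9.64.0.0/10 -> directly connected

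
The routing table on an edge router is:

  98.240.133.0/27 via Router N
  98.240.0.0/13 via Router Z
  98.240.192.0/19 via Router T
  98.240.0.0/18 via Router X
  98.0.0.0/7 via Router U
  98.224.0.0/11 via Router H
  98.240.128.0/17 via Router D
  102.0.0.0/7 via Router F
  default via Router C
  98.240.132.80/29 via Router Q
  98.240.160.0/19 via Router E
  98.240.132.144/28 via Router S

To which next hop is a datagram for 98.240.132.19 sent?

Routes whose prefix contains 98.240.132.19:
  0.0.0.0/0 (default, matches everything) -> Router C
  98.0.0.0/7 (98.0.0.0 - 99.255.255.255) -> Router U
  98.224.0.0/11 (98.224.0.0 - 98.255.255.255) -> Router H
  98.240.0.0/13 (98.240.0.0 - 98.247.255.255) -> Router Z
  98.240.128.0/17 (98.240.128.0 - 98.240.255.255) -> Router D
More-specific entries that do NOT match:
  98.240.132.80/29 (98.240.132.80 - 98.240.132.87) does not contain 98.240.132.19
  98.240.132.144/28 (98.240.132.144 - 98.240.132.159) does not contain 98.240.132.19
  98.240.133.0/27 (98.240.133.0 - 98.240.133.31) does not contain 98.240.132.19
  98.240.192.0/19 (98.240.192.0 - 98.240.223.255) does not contain 98.240.132.19
  98.240.160.0/19 (98.240.160.0 - 98.240.191.255) does not contain 98.240.132.19
  98.240.0.0/18 (98.240.0.0 - 98.240.63.255) does not contain 98.240.132.19
Longest matching prefix is /17 -> next hop Router D.

Router D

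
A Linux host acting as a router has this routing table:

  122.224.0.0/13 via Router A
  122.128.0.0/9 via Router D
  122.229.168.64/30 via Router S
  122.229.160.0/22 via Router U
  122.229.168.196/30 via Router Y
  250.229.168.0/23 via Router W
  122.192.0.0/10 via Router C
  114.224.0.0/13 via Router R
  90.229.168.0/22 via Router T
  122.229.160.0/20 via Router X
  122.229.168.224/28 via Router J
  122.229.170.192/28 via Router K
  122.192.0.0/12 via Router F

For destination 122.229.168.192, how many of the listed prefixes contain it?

4

Prefixes containing 122.229.168.192:
  122.128.0.0/9 (122.128.0.0 - 122.255.255.255)
  122.192.0.0/10 (122.192.0.0 - 122.255.255.255)
  122.224.0.0/13 (122.224.0.0 - 122.231.255.255)
  122.229.160.0/20 (122.229.160.0 - 122.229.175.255)
Total matching entries: 4.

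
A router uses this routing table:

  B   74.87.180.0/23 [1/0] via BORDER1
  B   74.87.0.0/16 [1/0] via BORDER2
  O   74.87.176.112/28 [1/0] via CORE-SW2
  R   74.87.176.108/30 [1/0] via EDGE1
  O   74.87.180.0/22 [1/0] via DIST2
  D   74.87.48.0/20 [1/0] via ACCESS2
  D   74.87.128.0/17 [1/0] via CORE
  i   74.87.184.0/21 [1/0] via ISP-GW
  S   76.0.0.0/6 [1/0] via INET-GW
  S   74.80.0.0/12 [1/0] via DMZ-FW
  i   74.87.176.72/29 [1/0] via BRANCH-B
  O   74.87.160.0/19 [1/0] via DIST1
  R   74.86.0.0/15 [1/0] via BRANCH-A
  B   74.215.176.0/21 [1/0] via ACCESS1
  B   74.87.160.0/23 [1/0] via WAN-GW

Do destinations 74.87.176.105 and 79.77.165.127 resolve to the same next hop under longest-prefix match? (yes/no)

74.87.176.105: longest match 74.87.160.0/19 -> DIST1
79.77.165.127: longest match 76.0.0.0/6 -> INET-GW

no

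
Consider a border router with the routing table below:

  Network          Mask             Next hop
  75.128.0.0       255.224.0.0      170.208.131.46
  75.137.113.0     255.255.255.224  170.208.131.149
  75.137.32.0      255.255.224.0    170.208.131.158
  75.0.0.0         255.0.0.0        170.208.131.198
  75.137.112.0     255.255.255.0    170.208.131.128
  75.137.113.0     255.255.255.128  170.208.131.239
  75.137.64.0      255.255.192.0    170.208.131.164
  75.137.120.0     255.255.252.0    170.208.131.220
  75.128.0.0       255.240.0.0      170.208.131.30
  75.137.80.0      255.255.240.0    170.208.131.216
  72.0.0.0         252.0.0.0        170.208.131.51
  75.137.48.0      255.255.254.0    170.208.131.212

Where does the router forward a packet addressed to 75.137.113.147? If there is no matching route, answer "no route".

170.208.131.164

Routes whose prefix contains 75.137.113.147:
  72.0.0.0/6 (72.0.0.0 - 75.255.255.255) -> 170.208.131.51
  75.0.0.0/8 (75.0.0.0 - 75.255.255.255) -> 170.208.131.198
  75.128.0.0/11 (75.128.0.0 - 75.159.255.255) -> 170.208.131.46
  75.128.0.0/12 (75.128.0.0 - 75.143.255.255) -> 170.208.131.30
  75.137.64.0/18 (75.137.64.0 - 75.137.127.255) -> 170.208.131.164
More-specific entries that do NOT match:
  75.137.113.0/27 (75.137.113.0 - 75.137.113.31) does not contain 75.137.113.147
  75.137.113.0/25 (75.137.113.0 - 75.137.113.127) does not contain 75.137.113.147
  75.137.112.0/24 (75.137.112.0 - 75.137.112.255) does not contain 75.137.113.147
  75.137.48.0/23 (75.137.48.0 - 75.137.49.255) does not contain 75.137.113.147
  75.137.120.0/22 (75.137.120.0 - 75.137.123.255) does not contain 75.137.113.147
  75.137.80.0/20 (75.137.80.0 - 75.137.95.255) does not contain 75.137.113.147
  75.137.32.0/19 (75.137.32.0 - 75.137.63.255) does not contain 75.137.113.147
Longest matching prefix is /18 -> next hop 170.208.131.164.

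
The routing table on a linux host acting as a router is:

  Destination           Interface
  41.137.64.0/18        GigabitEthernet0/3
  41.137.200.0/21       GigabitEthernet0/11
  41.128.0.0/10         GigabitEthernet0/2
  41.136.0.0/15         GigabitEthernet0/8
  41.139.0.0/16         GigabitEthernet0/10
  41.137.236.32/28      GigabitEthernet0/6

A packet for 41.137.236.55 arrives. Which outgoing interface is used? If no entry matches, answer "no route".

Routes whose prefix contains 41.137.236.55:
  41.128.0.0/10 (41.128.0.0 - 41.191.255.255) -> GigabitEthernet0/2
  41.136.0.0/15 (41.136.0.0 - 41.137.255.255) -> GigabitEthernet0/8
More-specific entries that do NOT match:
  41.137.236.32/28 (41.137.236.32 - 41.137.236.47) does not contain 41.137.236.55
  41.137.200.0/21 (41.137.200.0 - 41.137.207.255) does not contain 41.137.236.55
  41.137.64.0/18 (41.137.64.0 - 41.137.127.255) does not contain 41.137.236.55
  41.139.0.0/16 (41.139.0.0 - 41.139.255.255) does not contain 41.137.236.55
Longest matching prefix is /15 -> interface GigabitEthernet0/8.

GigabitEthernet0/8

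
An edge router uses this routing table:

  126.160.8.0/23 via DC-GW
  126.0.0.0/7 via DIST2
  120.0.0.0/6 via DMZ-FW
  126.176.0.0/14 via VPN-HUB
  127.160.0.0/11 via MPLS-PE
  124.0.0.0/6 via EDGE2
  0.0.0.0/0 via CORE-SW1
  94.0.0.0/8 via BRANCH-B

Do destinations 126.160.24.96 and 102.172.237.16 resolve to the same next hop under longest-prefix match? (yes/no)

no

126.160.24.96: longest match 126.0.0.0/7 -> DIST2
102.172.237.16: longest match 0.0.0.0/0 -> CORE-SW1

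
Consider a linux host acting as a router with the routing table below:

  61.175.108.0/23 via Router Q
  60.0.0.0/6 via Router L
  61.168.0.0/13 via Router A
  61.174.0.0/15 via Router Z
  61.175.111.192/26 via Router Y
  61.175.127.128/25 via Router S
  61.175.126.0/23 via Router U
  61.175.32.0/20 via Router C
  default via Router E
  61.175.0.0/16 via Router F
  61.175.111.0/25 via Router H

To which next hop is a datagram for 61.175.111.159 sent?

Routes whose prefix contains 61.175.111.159:
  0.0.0.0/0 (default, matches everything) -> Router E
  60.0.0.0/6 (60.0.0.0 - 63.255.255.255) -> Router L
  61.168.0.0/13 (61.168.0.0 - 61.175.255.255) -> Router A
  61.174.0.0/15 (61.174.0.0 - 61.175.255.255) -> Router Z
  61.175.0.0/16 (61.175.0.0 - 61.175.255.255) -> Router F
More-specific entries that do NOT match:
  61.175.111.192/26 (61.175.111.192 - 61.175.111.255) does not contain 61.175.111.159
  61.175.127.128/25 (61.175.127.128 - 61.175.127.255) does not contain 61.175.111.159
  61.175.111.0/25 (61.175.111.0 - 61.175.111.127) does not contain 61.175.111.159
  61.175.108.0/23 (61.175.108.0 - 61.175.109.255) does not contain 61.175.111.159
  61.175.126.0/23 (61.175.126.0 - 61.175.127.255) does not contain 61.175.111.159
  61.175.32.0/20 (61.175.32.0 - 61.175.47.255) does not contain 61.175.111.159
Longest matching prefix is /16 -> next hop Router F.

Router F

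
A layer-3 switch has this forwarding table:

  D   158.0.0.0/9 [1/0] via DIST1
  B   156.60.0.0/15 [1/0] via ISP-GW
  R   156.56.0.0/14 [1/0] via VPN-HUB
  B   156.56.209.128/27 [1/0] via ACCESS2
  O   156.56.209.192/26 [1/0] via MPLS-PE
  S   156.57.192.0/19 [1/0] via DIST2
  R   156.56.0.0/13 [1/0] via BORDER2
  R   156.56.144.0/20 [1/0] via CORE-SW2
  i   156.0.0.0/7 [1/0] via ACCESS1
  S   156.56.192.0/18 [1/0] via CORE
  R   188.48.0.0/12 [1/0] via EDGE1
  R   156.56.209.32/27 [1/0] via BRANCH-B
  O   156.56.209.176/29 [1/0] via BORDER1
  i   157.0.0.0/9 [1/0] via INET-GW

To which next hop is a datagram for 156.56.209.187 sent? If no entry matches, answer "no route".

Routes whose prefix contains 156.56.209.187:
  156.0.0.0/7 (156.0.0.0 - 157.255.255.255) -> ACCESS1
  156.56.0.0/13 (156.56.0.0 - 156.63.255.255) -> BORDER2
  156.56.0.0/14 (156.56.0.0 - 156.59.255.255) -> VPN-HUB
  156.56.192.0/18 (156.56.192.0 - 156.56.255.255) -> CORE
More-specific entries that do NOT match:
  156.56.209.176/29 (156.56.209.176 - 156.56.209.183) does not contain 156.56.209.187
  156.56.209.128/27 (156.56.209.128 - 156.56.209.159) does not contain 156.56.209.187
  156.56.209.32/27 (156.56.209.32 - 156.56.209.63) does not contain 156.56.209.187
  156.56.209.192/26 (156.56.209.192 - 156.56.209.255) does not contain 156.56.209.187
  156.56.144.0/20 (156.56.144.0 - 156.56.159.255) does not contain 156.56.209.187
  156.57.192.0/19 (156.57.192.0 - 156.57.223.255) does not contain 156.56.209.187
Longest matching prefix is /18 -> next hop CORE.

CORE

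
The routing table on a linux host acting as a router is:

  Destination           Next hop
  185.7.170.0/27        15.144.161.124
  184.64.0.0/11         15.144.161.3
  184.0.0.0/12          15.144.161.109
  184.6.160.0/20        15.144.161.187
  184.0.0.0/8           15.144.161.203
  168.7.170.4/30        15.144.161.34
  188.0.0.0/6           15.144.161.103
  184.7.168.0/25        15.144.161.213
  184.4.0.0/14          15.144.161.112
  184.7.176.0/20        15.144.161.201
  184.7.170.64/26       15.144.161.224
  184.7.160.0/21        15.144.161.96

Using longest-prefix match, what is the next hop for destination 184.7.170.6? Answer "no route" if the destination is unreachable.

Routes whose prefix contains 184.7.170.6:
  184.0.0.0/8 (184.0.0.0 - 184.255.255.255) -> 15.144.161.203
  184.0.0.0/12 (184.0.0.0 - 184.15.255.255) -> 15.144.161.109
  184.4.0.0/14 (184.4.0.0 - 184.7.255.255) -> 15.144.161.112
More-specific entries that do NOT match:
  168.7.170.4/30 (168.7.170.4 - 168.7.170.7) does not contain 184.7.170.6
  185.7.170.0/27 (185.7.170.0 - 185.7.170.31) does not contain 184.7.170.6
  184.7.170.64/26 (184.7.170.64 - 184.7.170.127) does not contain 184.7.170.6
  184.7.168.0/25 (184.7.168.0 - 184.7.168.127) does not contain 184.7.170.6
  184.7.160.0/21 (184.7.160.0 - 184.7.167.255) does not contain 184.7.170.6
  184.6.160.0/20 (184.6.160.0 - 184.6.175.255) does not contain 184.7.170.6
  184.7.176.0/20 (184.7.176.0 - 184.7.191.255) does not contain 184.7.170.6
Longest matching prefix is /14 -> next hop 15.144.161.112.

15.144.161.112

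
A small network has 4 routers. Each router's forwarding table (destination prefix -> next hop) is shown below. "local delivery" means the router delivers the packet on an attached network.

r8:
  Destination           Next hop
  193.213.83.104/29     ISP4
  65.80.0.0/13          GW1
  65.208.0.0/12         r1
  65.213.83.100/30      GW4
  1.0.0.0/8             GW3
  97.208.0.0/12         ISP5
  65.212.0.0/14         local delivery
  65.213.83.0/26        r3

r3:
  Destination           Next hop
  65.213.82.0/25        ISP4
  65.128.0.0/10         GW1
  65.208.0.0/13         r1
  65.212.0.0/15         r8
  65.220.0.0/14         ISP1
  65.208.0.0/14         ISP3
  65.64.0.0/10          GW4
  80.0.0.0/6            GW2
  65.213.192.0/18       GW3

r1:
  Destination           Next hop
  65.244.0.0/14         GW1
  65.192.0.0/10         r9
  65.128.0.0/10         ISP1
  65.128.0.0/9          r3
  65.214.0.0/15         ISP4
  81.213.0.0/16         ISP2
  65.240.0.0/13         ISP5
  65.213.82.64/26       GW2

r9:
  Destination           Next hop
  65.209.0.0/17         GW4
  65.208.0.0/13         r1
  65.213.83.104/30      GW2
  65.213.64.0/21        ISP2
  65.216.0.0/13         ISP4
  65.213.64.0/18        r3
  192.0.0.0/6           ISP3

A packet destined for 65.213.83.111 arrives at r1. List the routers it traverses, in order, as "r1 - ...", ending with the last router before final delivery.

r1 - r9 - r3 - r8

At r1: longest match for 65.213.83.111 is 65.192.0.0/10 -> r9
At r9: longest match for 65.213.83.111 is 65.213.64.0/18 -> r3
At r3: longest match for 65.213.83.111 is 65.212.0.0/15 -> r8
At r8: longest match for 65.213.83.111 is 65.212.0.0/14 -> local delivery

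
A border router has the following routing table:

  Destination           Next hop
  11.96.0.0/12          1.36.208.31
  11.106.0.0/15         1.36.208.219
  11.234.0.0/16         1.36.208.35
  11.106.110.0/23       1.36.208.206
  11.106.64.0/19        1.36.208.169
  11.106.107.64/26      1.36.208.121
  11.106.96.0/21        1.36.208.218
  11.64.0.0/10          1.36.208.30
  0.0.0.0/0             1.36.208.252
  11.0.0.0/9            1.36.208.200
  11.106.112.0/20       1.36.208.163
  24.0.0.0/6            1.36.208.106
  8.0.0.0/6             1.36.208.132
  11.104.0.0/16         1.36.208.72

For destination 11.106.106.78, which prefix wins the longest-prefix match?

11.106.0.0/15

Entries matching 11.106.106.78:
  0.0.0.0/0 (default, matches everything)
  8.0.0.0/6 (8.0.0.0 - 11.255.255.255)
  11.0.0.0/9 (11.0.0.0 - 11.127.255.255)
  11.64.0.0/10 (11.64.0.0 - 11.127.255.255)
  11.96.0.0/12 (11.96.0.0 - 11.111.255.255)
  11.106.0.0/15 (11.106.0.0 - 11.107.255.255)
Most specific is 11.106.0.0/15.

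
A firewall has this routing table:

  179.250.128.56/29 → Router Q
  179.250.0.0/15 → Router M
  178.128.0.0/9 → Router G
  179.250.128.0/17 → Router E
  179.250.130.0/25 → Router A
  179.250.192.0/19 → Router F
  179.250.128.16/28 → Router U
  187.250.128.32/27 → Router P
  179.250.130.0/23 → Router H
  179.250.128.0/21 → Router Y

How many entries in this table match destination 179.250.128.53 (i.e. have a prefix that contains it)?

3

Prefixes containing 179.250.128.53:
  179.250.0.0/15 (179.250.0.0 - 179.251.255.255)
  179.250.128.0/17 (179.250.128.0 - 179.250.255.255)
  179.250.128.0/21 (179.250.128.0 - 179.250.135.255)
Total matching entries: 3.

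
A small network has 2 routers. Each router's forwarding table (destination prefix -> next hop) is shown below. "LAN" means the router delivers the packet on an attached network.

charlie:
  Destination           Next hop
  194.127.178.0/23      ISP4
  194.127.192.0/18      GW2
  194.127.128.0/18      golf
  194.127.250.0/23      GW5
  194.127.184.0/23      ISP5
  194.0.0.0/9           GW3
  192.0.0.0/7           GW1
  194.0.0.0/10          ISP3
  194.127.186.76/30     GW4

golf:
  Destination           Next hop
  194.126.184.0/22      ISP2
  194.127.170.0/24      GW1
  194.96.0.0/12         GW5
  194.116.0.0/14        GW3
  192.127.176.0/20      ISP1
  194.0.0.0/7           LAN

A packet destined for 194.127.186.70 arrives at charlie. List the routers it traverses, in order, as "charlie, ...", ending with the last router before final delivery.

At charlie: longest match for 194.127.186.70 is 194.127.128.0/18 -> golf
At golf: longest match for 194.127.186.70 is 194.0.0.0/7 -> LAN

charlie, golf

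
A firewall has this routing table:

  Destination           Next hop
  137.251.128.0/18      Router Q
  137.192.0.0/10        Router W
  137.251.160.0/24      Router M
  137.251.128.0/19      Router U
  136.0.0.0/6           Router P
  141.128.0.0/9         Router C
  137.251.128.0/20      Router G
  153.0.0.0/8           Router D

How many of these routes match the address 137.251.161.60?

3

Prefixes containing 137.251.161.60:
  136.0.0.0/6 (136.0.0.0 - 139.255.255.255)
  137.192.0.0/10 (137.192.0.0 - 137.255.255.255)
  137.251.128.0/18 (137.251.128.0 - 137.251.191.255)
Total matching entries: 3.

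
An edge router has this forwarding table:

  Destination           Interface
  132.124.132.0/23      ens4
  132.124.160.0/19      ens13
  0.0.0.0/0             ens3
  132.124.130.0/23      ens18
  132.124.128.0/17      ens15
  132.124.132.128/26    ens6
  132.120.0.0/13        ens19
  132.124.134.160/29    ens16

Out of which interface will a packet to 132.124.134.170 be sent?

Routes whose prefix contains 132.124.134.170:
  0.0.0.0/0 (default, matches everything) -> ens3
  132.120.0.0/13 (132.120.0.0 - 132.127.255.255) -> ens19
  132.124.128.0/17 (132.124.128.0 - 132.124.255.255) -> ens15
More-specific entries that do NOT match:
  132.124.134.160/29 (132.124.134.160 - 132.124.134.167) does not contain 132.124.134.170
  132.124.132.128/26 (132.124.132.128 - 132.124.132.191) does not contain 132.124.134.170
  132.124.132.0/23 (132.124.132.0 - 132.124.133.255) does not contain 132.124.134.170
  132.124.130.0/23 (132.124.130.0 - 132.124.131.255) does not contain 132.124.134.170
  132.124.160.0/19 (132.124.160.0 - 132.124.191.255) does not contain 132.124.134.170
Longest matching prefix is /17 -> interface ens15.

ens15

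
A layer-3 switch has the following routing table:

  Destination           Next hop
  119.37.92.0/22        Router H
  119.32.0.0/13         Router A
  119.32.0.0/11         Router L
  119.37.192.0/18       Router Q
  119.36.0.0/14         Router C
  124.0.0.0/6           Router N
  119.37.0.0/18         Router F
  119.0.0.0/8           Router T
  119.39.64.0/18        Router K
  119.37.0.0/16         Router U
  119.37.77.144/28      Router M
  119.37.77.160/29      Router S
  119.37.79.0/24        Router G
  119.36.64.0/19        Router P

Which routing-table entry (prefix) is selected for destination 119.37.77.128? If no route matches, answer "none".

119.37.0.0/16

Entries matching 119.37.77.128:
  119.0.0.0/8 (119.0.0.0 - 119.255.255.255)
  119.32.0.0/11 (119.32.0.0 - 119.63.255.255)
  119.32.0.0/13 (119.32.0.0 - 119.39.255.255)
  119.36.0.0/14 (119.36.0.0 - 119.39.255.255)
  119.37.0.0/16 (119.37.0.0 - 119.37.255.255)
Most specific is 119.37.0.0/16.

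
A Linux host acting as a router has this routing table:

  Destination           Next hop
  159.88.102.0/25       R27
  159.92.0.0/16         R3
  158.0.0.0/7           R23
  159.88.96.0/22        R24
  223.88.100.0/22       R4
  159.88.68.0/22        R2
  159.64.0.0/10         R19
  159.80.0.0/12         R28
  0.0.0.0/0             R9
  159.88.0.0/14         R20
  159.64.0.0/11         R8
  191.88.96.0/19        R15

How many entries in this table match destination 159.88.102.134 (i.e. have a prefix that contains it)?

Prefixes containing 159.88.102.134:
  0.0.0.0/0 (default, matches everything)
  158.0.0.0/7 (158.0.0.0 - 159.255.255.255)
  159.64.0.0/10 (159.64.0.0 - 159.127.255.255)
  159.64.0.0/11 (159.64.0.0 - 159.95.255.255)
  159.80.0.0/12 (159.80.0.0 - 159.95.255.255)
  159.88.0.0/14 (159.88.0.0 - 159.91.255.255)
Total matching entries: 6.

6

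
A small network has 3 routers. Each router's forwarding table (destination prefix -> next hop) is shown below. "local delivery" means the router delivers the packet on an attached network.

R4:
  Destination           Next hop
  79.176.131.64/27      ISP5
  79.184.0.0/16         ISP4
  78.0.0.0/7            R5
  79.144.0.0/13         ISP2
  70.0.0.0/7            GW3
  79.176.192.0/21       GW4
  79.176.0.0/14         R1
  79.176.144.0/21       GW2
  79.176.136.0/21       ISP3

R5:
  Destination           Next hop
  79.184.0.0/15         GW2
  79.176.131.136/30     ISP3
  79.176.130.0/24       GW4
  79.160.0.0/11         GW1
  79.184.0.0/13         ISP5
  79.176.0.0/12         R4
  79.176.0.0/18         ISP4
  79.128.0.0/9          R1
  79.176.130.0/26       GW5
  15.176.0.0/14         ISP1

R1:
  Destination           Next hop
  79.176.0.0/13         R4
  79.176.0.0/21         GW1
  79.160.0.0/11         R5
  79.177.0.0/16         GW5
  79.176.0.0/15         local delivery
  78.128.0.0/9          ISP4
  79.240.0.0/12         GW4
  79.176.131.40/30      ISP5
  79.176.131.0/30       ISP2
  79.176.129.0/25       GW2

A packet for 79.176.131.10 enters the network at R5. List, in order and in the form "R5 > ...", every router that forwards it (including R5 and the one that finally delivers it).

At R5: longest match for 79.176.131.10 is 79.176.0.0/12 -> R4
At R4: longest match for 79.176.131.10 is 79.176.0.0/14 -> R1
At R1: longest match for 79.176.131.10 is 79.176.0.0/15 -> local delivery

R5 > R4 > R1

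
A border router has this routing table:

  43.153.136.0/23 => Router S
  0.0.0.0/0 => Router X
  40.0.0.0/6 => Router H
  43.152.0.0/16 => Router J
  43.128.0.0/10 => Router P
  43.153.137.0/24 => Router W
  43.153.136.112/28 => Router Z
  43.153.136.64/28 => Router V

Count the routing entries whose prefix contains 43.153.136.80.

4

Prefixes containing 43.153.136.80:
  0.0.0.0/0 (default, matches everything)
  40.0.0.0/6 (40.0.0.0 - 43.255.255.255)
  43.128.0.0/10 (43.128.0.0 - 43.191.255.255)
  43.153.136.0/23 (43.153.136.0 - 43.153.137.255)
Total matching entries: 4.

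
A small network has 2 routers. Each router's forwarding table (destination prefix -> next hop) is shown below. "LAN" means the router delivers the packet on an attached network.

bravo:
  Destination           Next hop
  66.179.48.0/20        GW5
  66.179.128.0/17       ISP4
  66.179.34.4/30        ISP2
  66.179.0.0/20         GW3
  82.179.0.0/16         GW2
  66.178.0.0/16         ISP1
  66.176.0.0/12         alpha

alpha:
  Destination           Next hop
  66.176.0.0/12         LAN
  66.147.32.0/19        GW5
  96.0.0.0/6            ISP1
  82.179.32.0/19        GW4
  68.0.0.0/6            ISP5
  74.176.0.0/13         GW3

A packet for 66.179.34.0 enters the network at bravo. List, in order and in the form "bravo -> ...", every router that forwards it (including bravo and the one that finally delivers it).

At bravo: longest match for 66.179.34.0 is 66.176.0.0/12 -> alpha
At alpha: longest match for 66.179.34.0 is 66.176.0.0/12 -> LAN

bravo -> alpha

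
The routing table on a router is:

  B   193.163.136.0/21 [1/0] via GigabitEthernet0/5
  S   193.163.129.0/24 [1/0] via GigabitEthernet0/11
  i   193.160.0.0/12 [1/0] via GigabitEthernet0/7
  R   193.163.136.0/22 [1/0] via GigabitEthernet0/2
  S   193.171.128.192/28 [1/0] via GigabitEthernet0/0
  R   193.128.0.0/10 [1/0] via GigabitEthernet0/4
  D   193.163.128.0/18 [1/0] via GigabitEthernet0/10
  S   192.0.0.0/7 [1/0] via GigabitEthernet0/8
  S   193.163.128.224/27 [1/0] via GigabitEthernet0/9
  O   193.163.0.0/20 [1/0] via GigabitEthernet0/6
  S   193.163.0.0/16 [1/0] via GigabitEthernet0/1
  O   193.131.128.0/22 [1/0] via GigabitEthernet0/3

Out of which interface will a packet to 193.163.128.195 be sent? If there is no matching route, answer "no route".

GigabitEthernet0/10

Routes whose prefix contains 193.163.128.195:
  192.0.0.0/7 (192.0.0.0 - 193.255.255.255) -> GigabitEthernet0/8
  193.128.0.0/10 (193.128.0.0 - 193.191.255.255) -> GigabitEthernet0/4
  193.160.0.0/12 (193.160.0.0 - 193.175.255.255) -> GigabitEthernet0/7
  193.163.0.0/16 (193.163.0.0 - 193.163.255.255) -> GigabitEthernet0/1
  193.163.128.0/18 (193.163.128.0 - 193.163.191.255) -> GigabitEthernet0/10
More-specific entries that do NOT match:
  193.171.128.192/28 (193.171.128.192 - 193.171.128.207) does not contain 193.163.128.195
  193.163.128.224/27 (193.163.128.224 - 193.163.128.255) does not contain 193.163.128.195
  193.163.129.0/24 (193.163.129.0 - 193.163.129.255) does not contain 193.163.128.195
  193.163.136.0/22 (193.163.136.0 - 193.163.139.255) does not contain 193.163.128.195
  193.131.128.0/22 (193.131.128.0 - 193.131.131.255) does not contain 193.163.128.195
  193.163.136.0/21 (193.163.136.0 - 193.163.143.255) does not contain 193.163.128.195
  193.163.0.0/20 (193.163.0.0 - 193.163.15.255) does not contain 193.163.128.195
Longest matching prefix is /18 -> interface GigabitEthernet0/10.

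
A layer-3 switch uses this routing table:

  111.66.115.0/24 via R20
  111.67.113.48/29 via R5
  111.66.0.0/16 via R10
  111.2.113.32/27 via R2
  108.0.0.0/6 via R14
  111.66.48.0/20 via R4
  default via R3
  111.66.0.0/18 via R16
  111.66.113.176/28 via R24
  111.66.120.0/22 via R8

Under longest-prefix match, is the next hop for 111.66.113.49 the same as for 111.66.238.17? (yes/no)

yes

111.66.113.49: longest match 111.66.0.0/16 -> R10
111.66.238.17: longest match 111.66.0.0/16 -> R10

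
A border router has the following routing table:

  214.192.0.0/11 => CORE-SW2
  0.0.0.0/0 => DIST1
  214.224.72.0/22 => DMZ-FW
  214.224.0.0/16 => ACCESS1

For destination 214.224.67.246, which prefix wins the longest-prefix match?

Entries matching 214.224.67.246:
  0.0.0.0/0 (default, matches everything)
  214.224.0.0/16 (214.224.0.0 - 214.224.255.255)
Most specific is 214.224.0.0/16.

214.224.0.0/16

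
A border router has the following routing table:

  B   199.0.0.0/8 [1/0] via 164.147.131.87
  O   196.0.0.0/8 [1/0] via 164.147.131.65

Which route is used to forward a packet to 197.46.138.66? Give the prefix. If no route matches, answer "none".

197.46.138.66 is outside every listed prefix and there is no default route.

none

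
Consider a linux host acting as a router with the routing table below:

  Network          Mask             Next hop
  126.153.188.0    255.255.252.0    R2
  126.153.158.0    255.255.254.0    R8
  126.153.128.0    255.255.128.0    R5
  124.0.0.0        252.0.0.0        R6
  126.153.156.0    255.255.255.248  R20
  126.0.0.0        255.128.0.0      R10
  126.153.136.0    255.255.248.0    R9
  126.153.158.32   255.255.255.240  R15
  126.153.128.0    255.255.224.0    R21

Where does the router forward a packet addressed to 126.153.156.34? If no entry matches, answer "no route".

Routes whose prefix contains 126.153.156.34:
  124.0.0.0/6 (124.0.0.0 - 127.255.255.255) -> R6
  126.153.128.0/17 (126.153.128.0 - 126.153.255.255) -> R5
  126.153.128.0/19 (126.153.128.0 - 126.153.159.255) -> R21
More-specific entries that do NOT match:
  126.153.156.0/29 (126.153.156.0 - 126.153.156.7) does not contain 126.153.156.34
  126.153.158.32/28 (126.153.158.32 - 126.153.158.47) does not contain 126.153.156.34
  126.153.158.0/23 (126.153.158.0 - 126.153.159.255) does not contain 126.153.156.34
  126.153.188.0/22 (126.153.188.0 - 126.153.191.255) does not contain 126.153.156.34
  126.153.136.0/21 (126.153.136.0 - 126.153.143.255) does not contain 126.153.156.34
Longest matching prefix is /19 -> next hop R21.

R21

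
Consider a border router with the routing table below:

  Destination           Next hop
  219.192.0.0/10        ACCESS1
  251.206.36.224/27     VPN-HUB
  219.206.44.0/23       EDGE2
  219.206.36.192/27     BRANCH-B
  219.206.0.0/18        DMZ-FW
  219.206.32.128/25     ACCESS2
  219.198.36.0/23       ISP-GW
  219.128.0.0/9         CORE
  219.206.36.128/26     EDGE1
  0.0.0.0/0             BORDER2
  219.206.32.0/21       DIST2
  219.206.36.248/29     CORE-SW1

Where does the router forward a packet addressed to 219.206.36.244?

Routes whose prefix contains 219.206.36.244:
  0.0.0.0/0 (default, matches everything) -> BORDER2
  219.128.0.0/9 (219.128.0.0 - 219.255.255.255) -> CORE
  219.192.0.0/10 (219.192.0.0 - 219.255.255.255) -> ACCESS1
  219.206.0.0/18 (219.206.0.0 - 219.206.63.255) -> DMZ-FW
  219.206.32.0/21 (219.206.32.0 - 219.206.39.255) -> DIST2
More-specific entries that do NOT match:
  219.206.36.248/29 (219.206.36.248 - 219.206.36.255) does not contain 219.206.36.244
  251.206.36.224/27 (251.206.36.224 - 251.206.36.255) does not contain 219.206.36.244
  219.206.36.192/27 (219.206.36.192 - 219.206.36.223) does not contain 219.206.36.244
  219.206.36.128/26 (219.206.36.128 - 219.206.36.191) does not contain 219.206.36.244
  219.206.32.128/25 (219.206.32.128 - 219.206.32.255) does not contain 219.206.36.244
  219.206.44.0/23 (219.206.44.0 - 219.206.45.255) does not contain 219.206.36.244
  219.198.36.0/23 (219.198.36.0 - 219.198.37.255) does not contain 219.206.36.244
Longest matching prefix is /21 -> next hop DIST2.

DIST2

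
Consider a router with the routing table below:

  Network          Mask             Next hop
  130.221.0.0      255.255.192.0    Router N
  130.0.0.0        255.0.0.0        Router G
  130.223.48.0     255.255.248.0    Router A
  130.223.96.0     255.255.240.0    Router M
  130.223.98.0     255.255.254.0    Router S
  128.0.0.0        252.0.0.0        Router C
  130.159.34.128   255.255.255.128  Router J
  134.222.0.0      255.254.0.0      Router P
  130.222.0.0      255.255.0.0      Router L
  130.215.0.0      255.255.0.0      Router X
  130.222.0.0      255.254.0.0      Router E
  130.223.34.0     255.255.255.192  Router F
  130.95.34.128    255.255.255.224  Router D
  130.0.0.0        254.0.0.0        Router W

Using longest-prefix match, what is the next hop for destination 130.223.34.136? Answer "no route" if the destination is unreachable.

Router E

Routes whose prefix contains 130.223.34.136:
  128.0.0.0/6 (128.0.0.0 - 131.255.255.255) -> Router C
  130.0.0.0/7 (130.0.0.0 - 131.255.255.255) -> Router W
  130.0.0.0/8 (130.0.0.0 - 130.255.255.255) -> Router G
  130.222.0.0/15 (130.222.0.0 - 130.223.255.255) -> Router E
More-specific entries that do NOT match:
  130.95.34.128/27 (130.95.34.128 - 130.95.34.159) does not contain 130.223.34.136
  130.223.34.0/26 (130.223.34.0 - 130.223.34.63) does not contain 130.223.34.136
  130.159.34.128/25 (130.159.34.128 - 130.159.34.255) does not contain 130.223.34.136
  130.223.98.0/23 (130.223.98.0 - 130.223.99.255) does not contain 130.223.34.136
  130.223.48.0/21 (130.223.48.0 - 130.223.55.255) does not contain 130.223.34.136
  130.223.96.0/20 (130.223.96.0 - 130.223.111.255) does not contain 130.223.34.136
  130.221.0.0/18 (130.221.0.0 - 130.221.63.255) does not contain 130.223.34.136
  130.222.0.0/16 (130.222.0.0 - 130.222.255.255) does not contain 130.223.34.136
  130.215.0.0/16 (130.215.0.0 - 130.215.255.255) does not contain 130.223.34.136
Longest matching prefix is /15 -> next hop Router E.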